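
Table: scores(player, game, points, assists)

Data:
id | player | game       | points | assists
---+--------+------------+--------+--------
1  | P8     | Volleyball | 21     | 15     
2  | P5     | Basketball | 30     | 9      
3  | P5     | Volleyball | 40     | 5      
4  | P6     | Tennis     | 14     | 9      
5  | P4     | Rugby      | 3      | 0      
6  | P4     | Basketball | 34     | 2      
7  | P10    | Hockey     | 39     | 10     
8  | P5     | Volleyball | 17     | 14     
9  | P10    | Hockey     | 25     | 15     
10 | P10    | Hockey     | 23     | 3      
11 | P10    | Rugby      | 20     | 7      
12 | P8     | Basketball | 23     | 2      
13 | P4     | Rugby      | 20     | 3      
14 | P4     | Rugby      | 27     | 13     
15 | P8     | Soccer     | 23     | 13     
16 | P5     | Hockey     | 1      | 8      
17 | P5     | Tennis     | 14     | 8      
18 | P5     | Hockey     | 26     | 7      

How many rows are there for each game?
SELECT game, COUNT(*) as count
FROM scores
GROUP BY game

Result:
  Basketball: 3
  Hockey: 5
  Rugby: 4
  Soccer: 1
  Tennis: 2
  Volleyball: 3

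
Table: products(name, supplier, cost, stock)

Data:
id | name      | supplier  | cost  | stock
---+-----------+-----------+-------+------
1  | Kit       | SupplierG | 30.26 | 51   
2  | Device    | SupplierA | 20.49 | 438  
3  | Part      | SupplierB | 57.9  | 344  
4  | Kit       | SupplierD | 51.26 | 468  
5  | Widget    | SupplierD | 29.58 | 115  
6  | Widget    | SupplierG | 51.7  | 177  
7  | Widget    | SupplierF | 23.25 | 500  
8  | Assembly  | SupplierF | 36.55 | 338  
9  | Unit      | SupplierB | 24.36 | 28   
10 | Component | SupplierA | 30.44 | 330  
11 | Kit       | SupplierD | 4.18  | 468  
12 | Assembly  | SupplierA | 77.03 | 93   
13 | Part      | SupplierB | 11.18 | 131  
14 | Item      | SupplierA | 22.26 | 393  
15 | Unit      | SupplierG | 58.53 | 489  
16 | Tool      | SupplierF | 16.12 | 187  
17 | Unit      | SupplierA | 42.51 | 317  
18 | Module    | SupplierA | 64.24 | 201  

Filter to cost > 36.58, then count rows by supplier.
SELECT supplier, COUNT(*)
FROM products
WHERE cost > 36.58
GROUP BY supplier

Note: WHERE filters rows before grouping.

Result:
  SupplierA: 3
  SupplierB: 1
  SupplierD: 1
  SupplierG: 2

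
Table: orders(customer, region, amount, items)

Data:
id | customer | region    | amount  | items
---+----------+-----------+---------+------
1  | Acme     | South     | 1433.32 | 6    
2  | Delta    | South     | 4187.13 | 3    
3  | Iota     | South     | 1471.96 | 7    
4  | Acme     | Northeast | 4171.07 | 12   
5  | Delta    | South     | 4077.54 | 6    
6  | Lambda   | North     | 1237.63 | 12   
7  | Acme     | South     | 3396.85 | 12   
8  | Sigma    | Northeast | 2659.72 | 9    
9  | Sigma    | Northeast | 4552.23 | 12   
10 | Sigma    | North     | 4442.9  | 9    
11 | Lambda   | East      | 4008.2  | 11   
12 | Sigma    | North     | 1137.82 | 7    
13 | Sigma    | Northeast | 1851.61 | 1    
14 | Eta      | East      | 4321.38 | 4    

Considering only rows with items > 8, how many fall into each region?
SELECT region, COUNT(*)
FROM orders
WHERE items > 8
GROUP BY region

Note: WHERE filters rows before grouping.

Result:
  East: 1
  North: 2
  Northeast: 3
  South: 1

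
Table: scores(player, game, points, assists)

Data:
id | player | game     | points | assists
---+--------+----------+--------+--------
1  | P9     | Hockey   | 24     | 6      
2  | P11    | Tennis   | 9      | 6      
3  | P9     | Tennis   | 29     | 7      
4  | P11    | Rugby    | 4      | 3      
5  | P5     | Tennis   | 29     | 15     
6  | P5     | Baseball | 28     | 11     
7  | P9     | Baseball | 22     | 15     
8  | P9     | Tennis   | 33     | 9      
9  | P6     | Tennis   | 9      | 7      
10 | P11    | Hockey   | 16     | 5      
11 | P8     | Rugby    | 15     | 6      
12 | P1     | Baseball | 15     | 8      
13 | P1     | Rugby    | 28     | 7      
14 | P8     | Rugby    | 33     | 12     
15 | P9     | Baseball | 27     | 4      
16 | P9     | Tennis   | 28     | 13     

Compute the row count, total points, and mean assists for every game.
SELECT game,
       COUNT(*) as cnt,
       SUM(points) as total_points,
       AVG(assists) as avg_assists
FROM scores
GROUP BY game

Result:
  Baseball: 4 records, 92 total points, 9.50 avg assists
  Hockey: 2 records, 40 total points, 5.50 avg assists
  Rugby: 4 records, 80 total points, 7.00 avg assists
  Tennis: 6 records, 137 total points, 9.50 avg assists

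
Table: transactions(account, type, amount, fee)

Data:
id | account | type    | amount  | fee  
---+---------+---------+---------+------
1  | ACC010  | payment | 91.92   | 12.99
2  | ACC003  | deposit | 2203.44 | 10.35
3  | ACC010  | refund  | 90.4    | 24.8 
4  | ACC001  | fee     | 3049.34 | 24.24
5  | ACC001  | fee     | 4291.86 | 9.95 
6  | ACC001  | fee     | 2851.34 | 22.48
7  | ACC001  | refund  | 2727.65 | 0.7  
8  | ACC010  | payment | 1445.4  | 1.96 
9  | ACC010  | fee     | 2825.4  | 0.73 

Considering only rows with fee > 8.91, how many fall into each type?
SELECT type, COUNT(*)
FROM transactions
WHERE fee > 8.91
GROUP BY type

Note: WHERE filters rows before grouping.

Result:
  deposit: 1
  fee: 3
  payment: 1
  refund: 1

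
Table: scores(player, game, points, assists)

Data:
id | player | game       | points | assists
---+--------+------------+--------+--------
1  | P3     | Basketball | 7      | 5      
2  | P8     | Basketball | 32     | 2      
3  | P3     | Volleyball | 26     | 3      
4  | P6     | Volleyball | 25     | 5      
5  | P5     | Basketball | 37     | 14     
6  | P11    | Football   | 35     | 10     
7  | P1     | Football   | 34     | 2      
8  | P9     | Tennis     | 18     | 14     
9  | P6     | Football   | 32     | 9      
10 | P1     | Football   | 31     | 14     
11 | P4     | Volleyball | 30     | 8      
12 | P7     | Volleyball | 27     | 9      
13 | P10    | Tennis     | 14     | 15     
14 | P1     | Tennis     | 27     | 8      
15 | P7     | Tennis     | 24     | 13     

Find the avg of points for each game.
SELECT game, AVG(points) as result
FROM scores
GROUP BY game

Result:
  Basketball: 25.33
  Football: 33.00
  Tennis: 20.75
  Volleyball: 27.00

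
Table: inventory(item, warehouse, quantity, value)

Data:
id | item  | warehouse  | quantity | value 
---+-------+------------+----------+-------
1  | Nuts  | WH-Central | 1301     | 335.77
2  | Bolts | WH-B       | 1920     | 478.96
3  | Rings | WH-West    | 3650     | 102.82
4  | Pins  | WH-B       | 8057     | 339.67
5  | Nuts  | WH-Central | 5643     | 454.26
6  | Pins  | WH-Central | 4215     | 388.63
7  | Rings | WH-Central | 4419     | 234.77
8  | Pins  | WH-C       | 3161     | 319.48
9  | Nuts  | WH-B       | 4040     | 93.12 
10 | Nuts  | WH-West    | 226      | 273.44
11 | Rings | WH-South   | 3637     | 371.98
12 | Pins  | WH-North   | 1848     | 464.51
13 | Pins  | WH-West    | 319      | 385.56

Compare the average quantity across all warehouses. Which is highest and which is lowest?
SELECT warehouse, AVG(quantity)
FROM inventory
GROUP BY warehouse
ORDER BY AVG(quantity)

All groups:
  WH-West: 1398.33
  WH-North: 1848.00
  WH-C: 3161.00
  WH-South: 3637.00
  WH-Central: 3894.50
  WH-B: 4672.33

Highest: WH-B (4672.33)
Lowest: WH-West (1398.33)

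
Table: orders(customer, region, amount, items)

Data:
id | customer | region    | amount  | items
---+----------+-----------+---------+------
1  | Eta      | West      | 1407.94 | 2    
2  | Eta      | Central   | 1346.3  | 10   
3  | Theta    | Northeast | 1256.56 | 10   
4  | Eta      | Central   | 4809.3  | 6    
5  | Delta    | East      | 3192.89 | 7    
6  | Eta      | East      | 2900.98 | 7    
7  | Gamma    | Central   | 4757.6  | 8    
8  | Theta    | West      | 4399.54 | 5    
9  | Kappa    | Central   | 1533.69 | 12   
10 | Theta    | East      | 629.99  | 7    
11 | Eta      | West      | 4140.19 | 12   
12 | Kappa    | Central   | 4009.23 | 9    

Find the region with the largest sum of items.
SELECT region, SUM(items) as val
FROM orders
GROUP BY region
ORDER BY val DESC
LIMIT 1

Result: Central with sum(items) = 45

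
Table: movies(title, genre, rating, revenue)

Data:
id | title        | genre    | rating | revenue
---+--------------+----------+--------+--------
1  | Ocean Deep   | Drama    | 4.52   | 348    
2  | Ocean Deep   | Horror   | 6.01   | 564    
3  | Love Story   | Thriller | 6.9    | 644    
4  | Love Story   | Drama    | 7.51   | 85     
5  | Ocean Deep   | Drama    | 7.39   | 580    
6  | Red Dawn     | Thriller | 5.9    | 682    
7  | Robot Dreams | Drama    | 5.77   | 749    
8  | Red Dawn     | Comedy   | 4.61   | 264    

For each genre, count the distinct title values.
SELECT genre, COUNT(DISTINCT title)
FROM movies
GROUP BY genre

Result:
  Comedy: 1 distinct
  Drama: 3 distinct
  Horror: 1 distinct
  Thriller: 2 distinct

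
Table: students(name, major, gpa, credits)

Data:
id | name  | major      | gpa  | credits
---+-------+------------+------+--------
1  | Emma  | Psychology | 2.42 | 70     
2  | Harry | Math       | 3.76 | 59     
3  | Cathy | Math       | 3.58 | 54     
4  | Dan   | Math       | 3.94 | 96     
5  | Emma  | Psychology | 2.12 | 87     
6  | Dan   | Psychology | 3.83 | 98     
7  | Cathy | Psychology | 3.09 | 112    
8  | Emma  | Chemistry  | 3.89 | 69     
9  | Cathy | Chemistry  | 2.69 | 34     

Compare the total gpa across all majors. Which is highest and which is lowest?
SELECT major, SUM(gpa)
FROM students
GROUP BY major
ORDER BY SUM(gpa)

All groups:
  Chemistry: 6.58
  Math: 11.28
  Psychology: 11.46

Highest: Psychology (11.46)
Lowest: Chemistry (6.58)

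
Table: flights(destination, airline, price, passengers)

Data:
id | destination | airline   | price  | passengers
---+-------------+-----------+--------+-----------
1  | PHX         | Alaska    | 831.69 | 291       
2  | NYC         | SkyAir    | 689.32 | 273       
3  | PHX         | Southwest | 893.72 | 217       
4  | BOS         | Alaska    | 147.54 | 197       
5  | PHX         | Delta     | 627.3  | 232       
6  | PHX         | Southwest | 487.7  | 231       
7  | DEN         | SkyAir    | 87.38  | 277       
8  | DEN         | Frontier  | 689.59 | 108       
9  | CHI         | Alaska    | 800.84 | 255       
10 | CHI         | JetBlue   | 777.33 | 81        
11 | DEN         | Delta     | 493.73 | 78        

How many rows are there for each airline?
SELECT airline, COUNT(*) as count
FROM flights
GROUP BY airline

Result:
  Alaska: 3
  Delta: 2
  Frontier: 1
  JetBlue: 1
  SkyAir: 2
  Southwest: 2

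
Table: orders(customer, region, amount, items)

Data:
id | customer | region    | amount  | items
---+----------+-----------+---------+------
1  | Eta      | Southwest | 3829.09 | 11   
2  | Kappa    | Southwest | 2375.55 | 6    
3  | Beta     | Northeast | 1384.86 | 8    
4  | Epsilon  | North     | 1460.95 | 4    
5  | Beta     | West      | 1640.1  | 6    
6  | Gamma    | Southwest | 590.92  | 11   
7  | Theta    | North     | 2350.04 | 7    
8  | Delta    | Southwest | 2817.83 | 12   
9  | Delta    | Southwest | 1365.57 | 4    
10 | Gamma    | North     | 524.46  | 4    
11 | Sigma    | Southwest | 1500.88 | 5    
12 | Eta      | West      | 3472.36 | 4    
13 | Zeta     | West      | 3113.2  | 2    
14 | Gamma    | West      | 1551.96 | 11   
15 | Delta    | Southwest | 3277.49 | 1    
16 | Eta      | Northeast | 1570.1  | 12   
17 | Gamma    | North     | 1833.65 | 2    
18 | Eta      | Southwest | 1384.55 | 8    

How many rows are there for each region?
SELECT region, COUNT(*) as count
FROM orders
GROUP BY region

Result:
  North: 4
  Northeast: 2
  Southwest: 8
  West: 4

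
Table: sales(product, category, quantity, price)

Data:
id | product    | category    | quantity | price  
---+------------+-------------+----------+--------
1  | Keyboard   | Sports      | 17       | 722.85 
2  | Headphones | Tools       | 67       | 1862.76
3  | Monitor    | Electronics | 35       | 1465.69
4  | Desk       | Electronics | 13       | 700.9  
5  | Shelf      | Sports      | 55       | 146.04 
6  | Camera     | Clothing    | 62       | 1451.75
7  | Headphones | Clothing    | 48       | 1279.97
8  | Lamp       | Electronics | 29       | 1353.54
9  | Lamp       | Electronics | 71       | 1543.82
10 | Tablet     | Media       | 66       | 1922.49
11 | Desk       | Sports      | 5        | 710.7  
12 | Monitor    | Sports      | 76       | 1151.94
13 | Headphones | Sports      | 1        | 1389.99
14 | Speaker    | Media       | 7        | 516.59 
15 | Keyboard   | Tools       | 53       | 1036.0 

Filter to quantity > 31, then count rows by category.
SELECT category, COUNT(*)
FROM sales
WHERE quantity > 31
GROUP BY category

Note: WHERE filters rows before grouping.

Result:
  Clothing: 2
  Electronics: 2
  Media: 1
  Sports: 2
  Tools: 2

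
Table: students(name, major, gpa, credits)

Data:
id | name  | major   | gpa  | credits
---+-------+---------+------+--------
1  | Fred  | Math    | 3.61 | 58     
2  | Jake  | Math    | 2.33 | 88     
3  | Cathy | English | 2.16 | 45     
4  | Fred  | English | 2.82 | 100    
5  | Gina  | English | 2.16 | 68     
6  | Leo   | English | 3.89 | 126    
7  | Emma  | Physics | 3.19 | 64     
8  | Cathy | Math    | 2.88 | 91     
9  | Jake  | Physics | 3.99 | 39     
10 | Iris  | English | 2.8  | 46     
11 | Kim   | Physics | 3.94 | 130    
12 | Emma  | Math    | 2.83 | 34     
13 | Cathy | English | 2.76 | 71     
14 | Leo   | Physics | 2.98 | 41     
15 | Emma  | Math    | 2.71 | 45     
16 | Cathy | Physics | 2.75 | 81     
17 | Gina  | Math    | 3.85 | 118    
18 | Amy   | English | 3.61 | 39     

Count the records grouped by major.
SELECT major, COUNT(*) as count
FROM students
GROUP BY major

Result:
  English: 7
  Math: 6
  Physics: 5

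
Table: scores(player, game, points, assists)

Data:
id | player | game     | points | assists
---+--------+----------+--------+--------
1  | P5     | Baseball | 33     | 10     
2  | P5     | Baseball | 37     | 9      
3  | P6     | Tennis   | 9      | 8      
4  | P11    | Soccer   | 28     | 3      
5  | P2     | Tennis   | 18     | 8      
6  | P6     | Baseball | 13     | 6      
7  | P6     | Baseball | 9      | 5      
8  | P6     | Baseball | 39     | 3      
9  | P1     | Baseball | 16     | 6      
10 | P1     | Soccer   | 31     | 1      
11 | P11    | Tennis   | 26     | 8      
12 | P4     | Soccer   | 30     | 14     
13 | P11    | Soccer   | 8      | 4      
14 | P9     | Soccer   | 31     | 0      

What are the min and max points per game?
SELECT game, MIN(points), MAX(points)
FROM scores
GROUP BY game

Result:
  Baseball: min=9, max=39
  Soccer: min=8, max=31
  Tennis: min=9, max=26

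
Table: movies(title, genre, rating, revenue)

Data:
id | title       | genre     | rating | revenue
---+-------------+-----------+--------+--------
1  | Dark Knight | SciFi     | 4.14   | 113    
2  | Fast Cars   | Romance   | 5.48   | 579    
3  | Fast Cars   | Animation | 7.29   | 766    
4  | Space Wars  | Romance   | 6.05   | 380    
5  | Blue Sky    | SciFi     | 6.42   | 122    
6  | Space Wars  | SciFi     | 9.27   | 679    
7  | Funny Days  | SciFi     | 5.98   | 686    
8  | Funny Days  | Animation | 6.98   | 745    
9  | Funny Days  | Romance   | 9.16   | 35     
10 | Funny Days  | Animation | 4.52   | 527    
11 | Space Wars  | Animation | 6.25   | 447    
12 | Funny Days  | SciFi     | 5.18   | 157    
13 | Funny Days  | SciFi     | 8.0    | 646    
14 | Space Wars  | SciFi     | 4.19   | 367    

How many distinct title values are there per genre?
SELECT genre, COUNT(DISTINCT title)
FROM movies
GROUP BY genre

Result:
  Animation: 3 distinct
  Romance: 3 distinct
  SciFi: 4 distinct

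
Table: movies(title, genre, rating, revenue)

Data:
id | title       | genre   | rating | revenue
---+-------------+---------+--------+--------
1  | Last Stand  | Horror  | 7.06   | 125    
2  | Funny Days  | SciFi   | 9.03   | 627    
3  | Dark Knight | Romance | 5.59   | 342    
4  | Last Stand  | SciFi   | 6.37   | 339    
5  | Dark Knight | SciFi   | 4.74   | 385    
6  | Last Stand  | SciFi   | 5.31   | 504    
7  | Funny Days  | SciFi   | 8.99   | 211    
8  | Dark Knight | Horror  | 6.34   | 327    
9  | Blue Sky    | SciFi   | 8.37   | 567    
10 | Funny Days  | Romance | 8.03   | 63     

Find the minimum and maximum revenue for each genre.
SELECT genre, MIN(revenue), MAX(revenue)
FROM movies
GROUP BY genre

Result:
  Horror: min=125, max=327
  Romance: min=63, max=342
  SciFi: min=211, max=627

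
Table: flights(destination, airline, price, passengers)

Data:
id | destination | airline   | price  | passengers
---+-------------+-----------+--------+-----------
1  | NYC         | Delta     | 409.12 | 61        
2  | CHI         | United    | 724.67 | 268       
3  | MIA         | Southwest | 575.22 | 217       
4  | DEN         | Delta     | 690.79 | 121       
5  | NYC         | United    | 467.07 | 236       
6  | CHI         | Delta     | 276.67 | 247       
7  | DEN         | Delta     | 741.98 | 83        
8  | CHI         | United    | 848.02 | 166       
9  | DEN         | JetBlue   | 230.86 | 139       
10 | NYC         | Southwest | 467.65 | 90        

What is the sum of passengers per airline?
SELECT airline, SUM(passengers) as result
FROM flights
GROUP BY airline

Result:
  Delta: 512
  JetBlue: 139
  Southwest: 307
  United: 670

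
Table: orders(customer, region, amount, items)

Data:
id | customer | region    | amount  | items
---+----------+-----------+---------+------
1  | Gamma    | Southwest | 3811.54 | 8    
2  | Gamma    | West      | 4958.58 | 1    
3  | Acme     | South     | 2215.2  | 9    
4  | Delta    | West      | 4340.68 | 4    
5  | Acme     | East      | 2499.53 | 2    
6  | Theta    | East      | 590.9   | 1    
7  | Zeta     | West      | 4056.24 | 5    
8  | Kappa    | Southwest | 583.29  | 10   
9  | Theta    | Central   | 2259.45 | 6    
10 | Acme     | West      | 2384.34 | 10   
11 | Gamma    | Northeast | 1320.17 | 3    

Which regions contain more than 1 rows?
SELECT region, COUNT(*) as cnt
FROM orders
GROUP BY region
HAVING COUNT(*) > 1

Result:
  East: 2
  Southwest: 2
  West: 4

Note: HAVING filters groups after aggregation, WHERE filters rows before.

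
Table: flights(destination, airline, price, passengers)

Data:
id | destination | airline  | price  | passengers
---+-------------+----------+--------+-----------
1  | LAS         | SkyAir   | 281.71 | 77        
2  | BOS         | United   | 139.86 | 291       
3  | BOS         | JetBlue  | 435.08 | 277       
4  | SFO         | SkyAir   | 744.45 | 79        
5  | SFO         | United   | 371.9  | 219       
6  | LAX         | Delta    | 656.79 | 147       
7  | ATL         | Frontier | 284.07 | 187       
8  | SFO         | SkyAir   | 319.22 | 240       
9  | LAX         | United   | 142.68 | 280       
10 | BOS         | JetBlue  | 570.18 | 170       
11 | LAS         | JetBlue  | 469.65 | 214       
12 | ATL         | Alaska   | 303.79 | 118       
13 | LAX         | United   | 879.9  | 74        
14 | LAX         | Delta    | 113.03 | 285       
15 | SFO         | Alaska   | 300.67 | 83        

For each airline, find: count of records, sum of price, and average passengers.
SELECT airline,
       COUNT(*) as cnt,
       SUM(price) as total_price,
       AVG(passengers) as avg_passengers
FROM flights
GROUP BY airline

Result:
  Alaska: 2 records, 604.46 total price, 100.50 avg passengers
  Delta: 2 records, 769.82 total price, 216.00 avg passengers
  Frontier: 1 records, 284.07 total price, 187.00 avg passengers
  JetBlue: 3 records, 1474.91 total price, 220.33 avg passengers
  SkyAir: 3 records, 1345.38 total price, 132.00 avg passengers
  United: 4 records, 1534.34 total price, 216.00 avg passengers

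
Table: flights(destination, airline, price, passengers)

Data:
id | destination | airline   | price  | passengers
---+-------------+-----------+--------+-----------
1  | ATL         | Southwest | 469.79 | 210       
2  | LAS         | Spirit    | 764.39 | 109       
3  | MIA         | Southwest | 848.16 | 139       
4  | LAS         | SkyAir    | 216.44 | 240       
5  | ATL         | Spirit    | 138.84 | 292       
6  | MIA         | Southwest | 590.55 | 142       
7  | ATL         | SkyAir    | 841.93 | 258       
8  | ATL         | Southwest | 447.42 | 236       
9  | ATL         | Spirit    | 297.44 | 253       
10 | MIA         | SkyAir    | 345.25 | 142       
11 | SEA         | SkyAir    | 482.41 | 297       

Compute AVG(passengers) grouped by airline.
SELECT airline, AVG(passengers) as result
FROM flights
GROUP BY airline

Result:
  SkyAir: 234.25
  Southwest: 181.75
  Spirit: 218.00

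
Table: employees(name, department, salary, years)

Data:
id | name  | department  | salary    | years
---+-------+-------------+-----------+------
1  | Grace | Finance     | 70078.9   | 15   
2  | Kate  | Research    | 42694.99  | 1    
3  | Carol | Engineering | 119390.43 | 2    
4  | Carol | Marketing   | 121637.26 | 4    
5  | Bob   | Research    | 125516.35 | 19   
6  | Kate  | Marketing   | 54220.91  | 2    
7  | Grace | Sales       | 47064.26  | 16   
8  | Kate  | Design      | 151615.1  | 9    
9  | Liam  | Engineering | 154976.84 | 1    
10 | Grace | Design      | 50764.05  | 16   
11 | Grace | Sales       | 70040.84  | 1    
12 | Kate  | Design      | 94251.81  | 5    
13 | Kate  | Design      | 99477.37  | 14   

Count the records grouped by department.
SELECT department, COUNT(*) as count
FROM employees
GROUP BY department

Result:
  Design: 4
  Engineering: 2
  Finance: 1
  Marketing: 2
  Research: 2
  Sales: 2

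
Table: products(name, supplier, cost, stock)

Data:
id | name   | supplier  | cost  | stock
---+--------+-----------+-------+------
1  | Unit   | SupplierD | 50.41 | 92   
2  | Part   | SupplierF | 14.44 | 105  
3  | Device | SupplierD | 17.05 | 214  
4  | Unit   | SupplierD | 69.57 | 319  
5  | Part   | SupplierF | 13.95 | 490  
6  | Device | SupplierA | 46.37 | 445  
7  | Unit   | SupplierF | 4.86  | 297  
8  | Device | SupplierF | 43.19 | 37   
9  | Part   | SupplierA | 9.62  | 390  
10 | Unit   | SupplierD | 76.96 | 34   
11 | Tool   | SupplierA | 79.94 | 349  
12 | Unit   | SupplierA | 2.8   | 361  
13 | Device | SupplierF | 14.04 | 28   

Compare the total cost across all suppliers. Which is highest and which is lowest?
SELECT supplier, SUM(cost)
FROM products
GROUP BY supplier
ORDER BY SUM(cost)

All groups:
  SupplierF: 90.48
  SupplierA: 138.73
  SupplierD: 213.99

Highest: SupplierD (213.99)
Lowest: SupplierF (90.48)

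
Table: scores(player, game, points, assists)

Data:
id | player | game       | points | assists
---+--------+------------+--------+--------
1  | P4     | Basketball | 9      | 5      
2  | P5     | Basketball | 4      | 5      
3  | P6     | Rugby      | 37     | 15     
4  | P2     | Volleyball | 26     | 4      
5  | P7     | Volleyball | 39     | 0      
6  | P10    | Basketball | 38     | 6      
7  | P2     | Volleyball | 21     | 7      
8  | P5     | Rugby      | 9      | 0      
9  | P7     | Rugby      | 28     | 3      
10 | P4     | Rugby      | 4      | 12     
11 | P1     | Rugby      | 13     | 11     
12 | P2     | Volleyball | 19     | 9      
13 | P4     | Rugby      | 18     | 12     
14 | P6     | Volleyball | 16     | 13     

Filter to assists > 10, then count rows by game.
SELECT game, COUNT(*)
FROM scores
WHERE assists > 10
GROUP BY game

Note: WHERE filters rows before grouping.

Result:
  Rugby: 4
  Volleyball: 1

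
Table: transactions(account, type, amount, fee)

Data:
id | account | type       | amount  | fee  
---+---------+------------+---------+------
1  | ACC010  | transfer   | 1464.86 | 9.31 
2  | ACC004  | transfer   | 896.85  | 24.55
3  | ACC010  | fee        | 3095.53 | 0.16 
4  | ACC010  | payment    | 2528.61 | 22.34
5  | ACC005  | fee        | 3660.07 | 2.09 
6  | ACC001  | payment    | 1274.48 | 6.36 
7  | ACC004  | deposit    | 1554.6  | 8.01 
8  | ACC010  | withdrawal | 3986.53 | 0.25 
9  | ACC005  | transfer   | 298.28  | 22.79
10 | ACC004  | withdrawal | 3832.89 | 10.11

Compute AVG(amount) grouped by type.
SELECT type, AVG(amount) as result
FROM transactions
GROUP BY type

Result:
  deposit: 1554.60
  fee: 3377.80
  payment: 1901.55
  transfer: 886.66
  withdrawal: 3909.71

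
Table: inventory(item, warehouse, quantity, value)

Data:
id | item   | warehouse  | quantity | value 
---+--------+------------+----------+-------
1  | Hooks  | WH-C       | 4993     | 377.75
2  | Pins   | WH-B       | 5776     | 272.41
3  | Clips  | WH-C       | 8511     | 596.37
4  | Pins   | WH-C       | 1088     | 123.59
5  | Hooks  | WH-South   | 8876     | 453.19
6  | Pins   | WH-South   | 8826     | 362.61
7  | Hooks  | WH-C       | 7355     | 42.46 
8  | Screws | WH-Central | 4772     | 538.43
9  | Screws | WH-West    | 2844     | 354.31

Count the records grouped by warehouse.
SELECT warehouse, COUNT(*) as count
FROM inventory
GROUP BY warehouse

Result:
  WH-B: 1
  WH-C: 4
  WH-Central: 1
  WH-South: 2
  WH-West: 1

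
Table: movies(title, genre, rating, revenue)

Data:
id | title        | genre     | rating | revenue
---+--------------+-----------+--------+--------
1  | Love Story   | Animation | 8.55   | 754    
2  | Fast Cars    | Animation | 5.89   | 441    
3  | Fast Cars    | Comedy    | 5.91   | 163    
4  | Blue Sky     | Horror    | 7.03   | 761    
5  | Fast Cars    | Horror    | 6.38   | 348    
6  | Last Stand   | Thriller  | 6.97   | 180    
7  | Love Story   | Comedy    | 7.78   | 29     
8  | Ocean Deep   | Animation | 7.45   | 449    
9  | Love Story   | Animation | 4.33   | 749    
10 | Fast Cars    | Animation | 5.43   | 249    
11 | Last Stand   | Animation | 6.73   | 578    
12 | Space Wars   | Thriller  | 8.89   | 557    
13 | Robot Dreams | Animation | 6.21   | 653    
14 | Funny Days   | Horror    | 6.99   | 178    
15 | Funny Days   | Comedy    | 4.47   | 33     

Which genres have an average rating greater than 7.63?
SELECT genre, AVG(rating)
FROM movies
GROUP BY genre
HAVING AVG(rating) > 7.63

Result:
  Thriller: avg=7.93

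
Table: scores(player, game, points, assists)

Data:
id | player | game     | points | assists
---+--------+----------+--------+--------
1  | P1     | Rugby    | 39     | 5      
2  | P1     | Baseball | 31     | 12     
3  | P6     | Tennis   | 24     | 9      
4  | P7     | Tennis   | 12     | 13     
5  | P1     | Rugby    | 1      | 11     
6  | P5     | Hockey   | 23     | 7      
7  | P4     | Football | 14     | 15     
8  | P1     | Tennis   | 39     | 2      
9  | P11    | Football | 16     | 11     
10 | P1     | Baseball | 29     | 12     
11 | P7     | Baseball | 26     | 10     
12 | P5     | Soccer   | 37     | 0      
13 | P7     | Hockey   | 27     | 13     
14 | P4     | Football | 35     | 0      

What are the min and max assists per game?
SELECT game, MIN(assists), MAX(assists)
FROM scores
GROUP BY game

Result:
  Baseball: min=10, max=12
  Football: min=0, max=15
  Hockey: min=7, max=13
  Rugby: min=5, max=11
  Soccer: min=0, max=0
  Tennis: min=2, max=13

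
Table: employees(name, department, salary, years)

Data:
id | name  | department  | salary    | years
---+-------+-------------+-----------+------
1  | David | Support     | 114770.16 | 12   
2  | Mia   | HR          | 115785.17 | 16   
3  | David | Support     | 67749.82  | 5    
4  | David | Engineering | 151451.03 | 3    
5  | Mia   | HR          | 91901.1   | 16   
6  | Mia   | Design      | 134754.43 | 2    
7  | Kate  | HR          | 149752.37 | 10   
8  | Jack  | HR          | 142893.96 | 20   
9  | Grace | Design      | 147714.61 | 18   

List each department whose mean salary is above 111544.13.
SELECT department, AVG(salary)
FROM employees
GROUP BY department
HAVING AVG(salary) > 111544.13

Result:
  Design: avg=141234.52
  Engineering: avg=151451.03
  HR: avg=125083.15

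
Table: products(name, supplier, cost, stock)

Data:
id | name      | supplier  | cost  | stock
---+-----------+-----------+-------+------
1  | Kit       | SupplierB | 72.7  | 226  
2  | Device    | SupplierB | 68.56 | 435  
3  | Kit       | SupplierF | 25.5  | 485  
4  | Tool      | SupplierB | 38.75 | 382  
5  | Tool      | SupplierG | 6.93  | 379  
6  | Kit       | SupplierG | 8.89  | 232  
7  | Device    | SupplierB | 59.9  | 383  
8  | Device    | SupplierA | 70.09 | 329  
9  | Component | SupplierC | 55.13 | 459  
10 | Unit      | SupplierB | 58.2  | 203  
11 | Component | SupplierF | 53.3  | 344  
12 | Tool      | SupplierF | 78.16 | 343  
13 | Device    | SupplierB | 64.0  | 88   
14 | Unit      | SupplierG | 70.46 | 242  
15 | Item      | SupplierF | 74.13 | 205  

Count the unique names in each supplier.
SELECT supplier, COUNT(DISTINCT name)
FROM products
GROUP BY supplier

Result:
  SupplierA: 1 distinct
  SupplierB: 4 distinct
  SupplierC: 1 distinct
  SupplierF: 4 distinct
  SupplierG: 3 distinct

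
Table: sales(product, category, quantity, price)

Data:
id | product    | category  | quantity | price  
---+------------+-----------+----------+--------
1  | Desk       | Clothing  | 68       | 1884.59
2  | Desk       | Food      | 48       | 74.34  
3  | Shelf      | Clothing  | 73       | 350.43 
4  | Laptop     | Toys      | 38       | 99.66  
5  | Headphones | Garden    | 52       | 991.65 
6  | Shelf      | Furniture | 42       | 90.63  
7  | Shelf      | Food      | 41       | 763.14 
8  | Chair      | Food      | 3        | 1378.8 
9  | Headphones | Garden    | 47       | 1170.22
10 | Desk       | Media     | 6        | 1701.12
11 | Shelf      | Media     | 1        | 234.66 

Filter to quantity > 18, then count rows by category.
SELECT category, COUNT(*)
FROM sales
WHERE quantity > 18
GROUP BY category

Note: WHERE filters rows before grouping.

Result:
  Clothing: 2
  Food: 2
  Furniture: 1
  Garden: 2
  Toys: 1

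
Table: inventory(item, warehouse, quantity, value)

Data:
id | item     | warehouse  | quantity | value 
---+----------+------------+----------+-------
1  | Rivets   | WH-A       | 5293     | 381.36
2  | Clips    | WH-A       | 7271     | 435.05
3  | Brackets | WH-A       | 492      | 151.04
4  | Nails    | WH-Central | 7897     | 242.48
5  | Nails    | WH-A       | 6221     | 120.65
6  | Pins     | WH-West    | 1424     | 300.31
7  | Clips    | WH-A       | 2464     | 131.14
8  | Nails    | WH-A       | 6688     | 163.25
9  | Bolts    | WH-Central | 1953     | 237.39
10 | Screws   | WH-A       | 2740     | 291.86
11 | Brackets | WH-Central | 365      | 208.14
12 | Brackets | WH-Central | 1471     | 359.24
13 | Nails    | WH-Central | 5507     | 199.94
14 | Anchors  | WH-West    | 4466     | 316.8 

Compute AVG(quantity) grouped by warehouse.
SELECT warehouse, AVG(quantity) as result
FROM inventory
GROUP BY warehouse

Result:
  WH-A: 4452.71
  WH-Central: 3438.60
  WH-West: 2945.00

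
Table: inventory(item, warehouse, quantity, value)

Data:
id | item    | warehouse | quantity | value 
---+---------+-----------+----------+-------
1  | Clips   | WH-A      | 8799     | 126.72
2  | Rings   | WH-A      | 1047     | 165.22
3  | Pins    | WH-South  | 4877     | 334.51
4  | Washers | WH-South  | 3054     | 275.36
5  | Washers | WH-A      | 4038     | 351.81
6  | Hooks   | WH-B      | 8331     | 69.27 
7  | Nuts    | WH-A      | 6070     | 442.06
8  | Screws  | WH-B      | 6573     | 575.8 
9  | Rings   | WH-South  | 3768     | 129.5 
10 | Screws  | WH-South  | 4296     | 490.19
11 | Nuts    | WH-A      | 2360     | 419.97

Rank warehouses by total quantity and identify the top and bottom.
SELECT warehouse, SUM(quantity)
FROM inventory
GROUP BY warehouse
ORDER BY SUM(quantity)

All groups:
  WH-B: 14904
  WH-South: 15995
  WH-A: 22314

Highest: WH-A (22314)
Lowest: WH-B (14904)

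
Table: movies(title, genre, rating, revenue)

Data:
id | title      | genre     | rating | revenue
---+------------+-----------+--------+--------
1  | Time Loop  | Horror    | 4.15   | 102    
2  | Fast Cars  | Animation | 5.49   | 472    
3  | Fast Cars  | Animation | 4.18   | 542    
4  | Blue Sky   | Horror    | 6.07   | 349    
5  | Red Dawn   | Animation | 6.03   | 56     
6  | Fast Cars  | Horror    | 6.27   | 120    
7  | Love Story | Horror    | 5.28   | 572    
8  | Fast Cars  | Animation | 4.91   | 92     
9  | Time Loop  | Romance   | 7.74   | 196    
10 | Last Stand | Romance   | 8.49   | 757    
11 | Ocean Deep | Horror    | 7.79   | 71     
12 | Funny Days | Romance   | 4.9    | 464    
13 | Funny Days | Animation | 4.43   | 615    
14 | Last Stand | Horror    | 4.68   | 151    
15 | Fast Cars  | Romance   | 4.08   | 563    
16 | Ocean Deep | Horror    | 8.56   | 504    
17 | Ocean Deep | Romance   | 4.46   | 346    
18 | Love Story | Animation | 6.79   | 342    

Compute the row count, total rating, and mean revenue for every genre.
SELECT genre,
       COUNT(*) as cnt,
       SUM(rating) as total_rating,
       AVG(revenue) as avg_revenue
FROM movies
GROUP BY genre

Result:
  Animation: 6 records, 31.83 total rating, 353.17 avg revenue
  Horror: 7 records, 42.80 total rating, 267.00 avg revenue
  Romance: 5 records, 29.67 total rating, 465.20 avg revenue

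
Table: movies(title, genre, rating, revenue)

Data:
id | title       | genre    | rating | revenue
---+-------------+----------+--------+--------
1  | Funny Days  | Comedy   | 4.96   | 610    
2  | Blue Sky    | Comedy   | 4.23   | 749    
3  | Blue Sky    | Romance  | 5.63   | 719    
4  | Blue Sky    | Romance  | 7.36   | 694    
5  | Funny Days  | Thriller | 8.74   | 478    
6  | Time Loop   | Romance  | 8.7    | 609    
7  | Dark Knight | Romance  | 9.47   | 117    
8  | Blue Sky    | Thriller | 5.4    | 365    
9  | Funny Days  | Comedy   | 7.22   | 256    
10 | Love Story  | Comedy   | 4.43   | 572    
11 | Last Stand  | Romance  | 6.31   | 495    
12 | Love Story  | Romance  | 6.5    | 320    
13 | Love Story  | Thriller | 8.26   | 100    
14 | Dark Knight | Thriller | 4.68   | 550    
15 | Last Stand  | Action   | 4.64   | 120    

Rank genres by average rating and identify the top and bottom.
SELECT genre, AVG(rating)
FROM movies
GROUP BY genre
ORDER BY AVG(rating)

All groups:
  Action: 4.64
  Comedy: 5.21
  Thriller: 6.77
  Romance: 7.33

Highest: Romance (7.33)
Lowest: Action (4.64)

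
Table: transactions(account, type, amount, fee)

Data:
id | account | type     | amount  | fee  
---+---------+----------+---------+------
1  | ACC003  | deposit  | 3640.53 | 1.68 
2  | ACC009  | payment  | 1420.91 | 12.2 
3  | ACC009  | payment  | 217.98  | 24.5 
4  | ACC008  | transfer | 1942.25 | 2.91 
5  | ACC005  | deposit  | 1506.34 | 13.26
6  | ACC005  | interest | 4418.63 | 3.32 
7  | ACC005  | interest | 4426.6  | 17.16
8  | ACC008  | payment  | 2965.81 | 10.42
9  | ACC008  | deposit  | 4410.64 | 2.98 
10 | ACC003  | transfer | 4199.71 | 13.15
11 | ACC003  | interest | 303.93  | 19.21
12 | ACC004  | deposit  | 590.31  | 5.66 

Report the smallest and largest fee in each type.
SELECT type, MIN(fee), MAX(fee)
FROM transactions
GROUP BY type

Result:
  deposit: min=1.68, max=13.26
  interest: min=3.32, max=19.21
  payment: min=10.42, max=24.50
  transfer: min=2.91, max=13.15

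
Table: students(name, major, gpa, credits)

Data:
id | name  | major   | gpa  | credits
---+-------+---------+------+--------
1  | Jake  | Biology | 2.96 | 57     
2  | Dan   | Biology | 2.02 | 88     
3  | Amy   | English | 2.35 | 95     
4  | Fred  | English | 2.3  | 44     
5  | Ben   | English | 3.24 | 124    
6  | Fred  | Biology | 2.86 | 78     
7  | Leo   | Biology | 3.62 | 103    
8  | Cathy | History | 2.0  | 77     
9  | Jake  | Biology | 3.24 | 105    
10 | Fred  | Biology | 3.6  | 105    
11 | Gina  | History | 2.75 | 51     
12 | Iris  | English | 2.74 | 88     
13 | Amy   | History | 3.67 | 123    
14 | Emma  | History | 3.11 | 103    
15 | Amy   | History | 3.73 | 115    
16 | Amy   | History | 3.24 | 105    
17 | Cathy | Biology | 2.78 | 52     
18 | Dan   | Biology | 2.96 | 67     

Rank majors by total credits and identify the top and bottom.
SELECT major, SUM(credits)
FROM students
GROUP BY major
ORDER BY SUM(credits)

All groups:
  English: 351
  History: 574
  Biology: 655

Highest: Biology (655)
Lowest: English (351)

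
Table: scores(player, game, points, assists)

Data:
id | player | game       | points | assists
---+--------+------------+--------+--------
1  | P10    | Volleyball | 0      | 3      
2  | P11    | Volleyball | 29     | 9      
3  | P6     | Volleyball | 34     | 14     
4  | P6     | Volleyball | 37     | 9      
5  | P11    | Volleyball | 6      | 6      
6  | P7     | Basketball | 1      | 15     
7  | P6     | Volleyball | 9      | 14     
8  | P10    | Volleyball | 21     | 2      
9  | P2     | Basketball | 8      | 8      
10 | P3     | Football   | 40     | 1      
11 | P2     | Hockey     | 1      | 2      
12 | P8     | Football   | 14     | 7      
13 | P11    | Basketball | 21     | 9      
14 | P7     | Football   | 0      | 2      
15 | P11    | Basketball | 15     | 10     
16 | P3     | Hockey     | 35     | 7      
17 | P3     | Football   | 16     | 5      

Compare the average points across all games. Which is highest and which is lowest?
SELECT game, AVG(points)
FROM scores
GROUP BY game
ORDER BY AVG(points)

All groups:
  Basketball: 11.25
  Football: 17.50
  Hockey: 18.00
  Volleyball: 19.43

Highest: Volleyball (19.43)
Lowest: Basketball (11.25)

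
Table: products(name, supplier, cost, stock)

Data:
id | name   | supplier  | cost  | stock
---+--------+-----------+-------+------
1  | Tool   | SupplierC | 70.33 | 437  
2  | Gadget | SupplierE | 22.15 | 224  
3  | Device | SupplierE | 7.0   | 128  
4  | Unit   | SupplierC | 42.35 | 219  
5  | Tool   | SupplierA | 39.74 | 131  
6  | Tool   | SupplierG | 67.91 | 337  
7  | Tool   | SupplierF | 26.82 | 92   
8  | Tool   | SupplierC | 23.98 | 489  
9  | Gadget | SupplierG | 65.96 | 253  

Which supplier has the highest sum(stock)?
SELECT supplier, SUM(stock) as val
FROM products
GROUP BY supplier
ORDER BY val DESC
LIMIT 1

Result: SupplierC with sum(stock) = 1145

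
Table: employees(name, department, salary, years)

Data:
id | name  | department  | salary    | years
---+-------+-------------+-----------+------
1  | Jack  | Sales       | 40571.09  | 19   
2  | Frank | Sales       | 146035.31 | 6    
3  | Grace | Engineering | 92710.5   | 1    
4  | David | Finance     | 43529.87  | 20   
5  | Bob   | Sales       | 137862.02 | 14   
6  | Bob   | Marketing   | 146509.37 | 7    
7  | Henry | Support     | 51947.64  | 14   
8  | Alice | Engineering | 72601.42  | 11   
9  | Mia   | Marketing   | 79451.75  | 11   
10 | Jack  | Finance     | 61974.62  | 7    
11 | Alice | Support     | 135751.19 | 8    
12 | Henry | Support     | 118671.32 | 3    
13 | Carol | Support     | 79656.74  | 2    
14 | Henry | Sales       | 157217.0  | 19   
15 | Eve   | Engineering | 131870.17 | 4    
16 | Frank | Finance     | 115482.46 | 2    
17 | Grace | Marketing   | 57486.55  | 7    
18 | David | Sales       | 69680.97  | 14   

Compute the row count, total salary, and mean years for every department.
SELECT department,
       COUNT(*) as cnt,
       SUM(salary) as total_salary,
       AVG(years) as avg_years
FROM employees
GROUP BY department

Result:
  Engineering: 3 records, 297182.09 total salary, 5.33 avg years
  Finance: 3 records, 220986.95 total salary, 9.67 avg years
  Marketing: 3 records, 283447.67 total salary, 8.33 avg years
  Sales: 5 records, 551366.39 total salary, 14.40 avg years
  Support: 4 records, 386026.89 total salary, 6.75 avg years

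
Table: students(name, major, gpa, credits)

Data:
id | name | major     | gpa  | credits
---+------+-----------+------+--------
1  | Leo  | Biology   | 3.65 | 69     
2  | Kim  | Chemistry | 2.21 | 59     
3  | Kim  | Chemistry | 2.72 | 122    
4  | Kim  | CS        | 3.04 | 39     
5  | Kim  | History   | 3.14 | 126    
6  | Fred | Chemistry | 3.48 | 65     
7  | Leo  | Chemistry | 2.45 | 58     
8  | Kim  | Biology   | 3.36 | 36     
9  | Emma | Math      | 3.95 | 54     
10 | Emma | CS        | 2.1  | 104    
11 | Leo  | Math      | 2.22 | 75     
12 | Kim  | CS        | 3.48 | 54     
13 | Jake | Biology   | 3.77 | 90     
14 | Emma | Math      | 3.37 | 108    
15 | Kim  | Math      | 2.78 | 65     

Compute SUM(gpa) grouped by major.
SELECT major, SUM(gpa) as result
FROM students
GROUP BY major

Result:
  Biology: 10.78
  CS: 8.62
  Chemistry: 10.86
  History: 3.14
  Math: 12.32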